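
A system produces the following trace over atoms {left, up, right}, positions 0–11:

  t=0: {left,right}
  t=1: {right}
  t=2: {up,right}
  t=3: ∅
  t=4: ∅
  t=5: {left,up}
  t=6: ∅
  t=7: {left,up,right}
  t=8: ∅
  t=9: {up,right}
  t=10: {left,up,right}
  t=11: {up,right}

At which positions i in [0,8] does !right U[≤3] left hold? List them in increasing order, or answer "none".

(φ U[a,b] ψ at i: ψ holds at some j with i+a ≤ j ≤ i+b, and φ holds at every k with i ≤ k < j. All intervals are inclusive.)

Evaluate at each i in [0,8]:
  i=0: ✓ (rhs at j=0)
  i=1: ✗ (no rhs in [1,4])
  i=2: ✗ (lhs fails at k=2 before rhs at j=5)
  i=3: ✓ (rhs at j=5; lhs holds on [3,4])
  i=4: ✓ (rhs at j=5; lhs holds on [4,4])
  i=5: ✓ (rhs at j=5)
  i=6: ✓ (rhs at j=7; lhs holds on [6,6])
  i=7: ✓ (rhs at j=7)
  i=8: ✗ (lhs fails at k=9 before rhs at j=10)

0, 3, 4, 5, 6, 7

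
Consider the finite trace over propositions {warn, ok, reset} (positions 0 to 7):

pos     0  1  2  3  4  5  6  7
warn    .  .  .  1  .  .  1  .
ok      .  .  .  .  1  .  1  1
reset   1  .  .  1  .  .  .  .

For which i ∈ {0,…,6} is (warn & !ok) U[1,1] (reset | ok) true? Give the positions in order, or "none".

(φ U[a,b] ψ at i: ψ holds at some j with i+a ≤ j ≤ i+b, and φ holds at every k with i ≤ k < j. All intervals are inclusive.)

Evaluate at each i in [0,6]:
  i=0: ✗ (no rhs in [1,1])
  i=1: ✗ (no rhs in [2,2])
  i=2: ✗ (lhs fails at k=2 before rhs at j=3)
  i=3: ✓ (rhs at j=4; lhs holds on [3,3])
  i=4: ✗ (no rhs in [5,5])
  i=5: ✗ (lhs fails at k=5 before rhs at j=6)
  i=6: ✗ (lhs fails at k=6 before rhs at j=7)

3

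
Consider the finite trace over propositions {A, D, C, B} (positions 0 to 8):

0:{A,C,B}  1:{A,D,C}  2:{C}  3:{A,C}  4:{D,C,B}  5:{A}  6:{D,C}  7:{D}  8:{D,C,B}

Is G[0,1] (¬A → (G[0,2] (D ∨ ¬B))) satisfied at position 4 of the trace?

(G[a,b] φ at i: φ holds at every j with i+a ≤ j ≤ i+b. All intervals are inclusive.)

Holds

Check (¬A → (G[0,2] (D ∨ ¬B))) at every j in [4,5]:
  j=4: antecedent true; consequent holds on [4,6] → ✓
  j=5: antecedent false → ✓
All positions satisfy it → formula holds.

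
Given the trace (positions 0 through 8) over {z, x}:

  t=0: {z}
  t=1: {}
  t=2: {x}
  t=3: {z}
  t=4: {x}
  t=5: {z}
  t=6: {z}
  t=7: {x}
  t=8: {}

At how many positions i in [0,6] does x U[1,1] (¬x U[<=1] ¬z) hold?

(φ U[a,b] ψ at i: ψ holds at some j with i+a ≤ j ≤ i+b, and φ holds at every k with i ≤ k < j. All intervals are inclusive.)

1

Evaluate at each i in [0,6]:
  i=0: ✗ (lhs fails at k=0 before rhs at j=1)
  i=1: ✗ (lhs fails at k=1 before rhs at j=2)
  i=2: ✓ (rhs at j=3; lhs holds on [2,2])
  i=3: ✗ (lhs fails at k=3 before rhs at j=4)
  i=4: ✗ (no rhs in [5,5])
  i=5: ✗ (lhs fails at k=5 before rhs at j=6)
  i=6: ✗ (lhs fails at k=6 before rhs at j=7)
Positions where it holds: {2} → 1.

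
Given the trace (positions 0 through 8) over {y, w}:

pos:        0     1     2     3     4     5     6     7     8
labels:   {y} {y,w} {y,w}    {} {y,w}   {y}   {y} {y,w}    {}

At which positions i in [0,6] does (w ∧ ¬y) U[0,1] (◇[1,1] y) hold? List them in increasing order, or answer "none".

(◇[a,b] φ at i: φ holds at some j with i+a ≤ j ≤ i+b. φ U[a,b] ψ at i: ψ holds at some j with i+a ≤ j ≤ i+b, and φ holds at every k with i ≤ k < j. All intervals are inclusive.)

Evaluate at each i in [0,6]:
  i=0: ✓ (rhs at j=0)
  i=1: ✓ (rhs at j=1)
  i=2: ✗ (lhs fails at k=2 before rhs at j=3)
  i=3: ✓ (rhs at j=3)
  i=4: ✓ (rhs at j=4)
  i=5: ✓ (rhs at j=5)
  i=6: ✓ (rhs at j=6)

0, 1, 3, 4, 5, 6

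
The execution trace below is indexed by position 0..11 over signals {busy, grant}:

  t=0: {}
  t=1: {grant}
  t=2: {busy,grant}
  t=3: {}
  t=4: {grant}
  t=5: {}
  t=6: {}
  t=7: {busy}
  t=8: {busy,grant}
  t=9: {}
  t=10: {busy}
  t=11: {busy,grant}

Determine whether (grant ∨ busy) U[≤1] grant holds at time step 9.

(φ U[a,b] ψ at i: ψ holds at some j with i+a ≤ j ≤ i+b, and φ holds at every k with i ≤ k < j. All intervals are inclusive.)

Need some j in [9,10] with grant, and (grant ∨ busy) at every k in [9,j-1].
  j=9: grant false.
  j=10: grant false.
No j in the window works → until fails.

Does not hold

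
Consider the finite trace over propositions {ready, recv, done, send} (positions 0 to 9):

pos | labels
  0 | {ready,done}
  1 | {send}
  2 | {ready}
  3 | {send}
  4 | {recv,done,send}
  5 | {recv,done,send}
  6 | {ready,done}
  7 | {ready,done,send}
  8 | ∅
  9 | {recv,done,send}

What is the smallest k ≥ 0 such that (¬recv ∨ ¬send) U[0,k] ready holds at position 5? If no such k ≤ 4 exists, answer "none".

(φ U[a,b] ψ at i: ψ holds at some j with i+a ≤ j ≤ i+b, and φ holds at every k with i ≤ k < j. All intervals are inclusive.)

Need earliest j ≥ 5 with ready, and (¬recv ∨ ¬send) at every k in [5,j-1].
  j=5: rhs fails.
  j=6: rhs holds but lhs fails at k=5.
  j=7: rhs holds but lhs fails at k=5.
  j=8: rhs fails.
  j=9: rhs fails.
No witness within the range → none.

none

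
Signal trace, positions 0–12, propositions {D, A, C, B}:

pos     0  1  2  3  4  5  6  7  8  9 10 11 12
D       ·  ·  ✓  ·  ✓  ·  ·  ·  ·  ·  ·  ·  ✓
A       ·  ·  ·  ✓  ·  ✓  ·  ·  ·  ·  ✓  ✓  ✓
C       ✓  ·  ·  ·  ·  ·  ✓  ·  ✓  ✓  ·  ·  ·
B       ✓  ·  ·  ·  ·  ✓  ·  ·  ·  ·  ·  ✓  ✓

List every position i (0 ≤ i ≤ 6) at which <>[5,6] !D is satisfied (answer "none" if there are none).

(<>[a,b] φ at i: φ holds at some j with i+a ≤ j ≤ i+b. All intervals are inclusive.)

0, 1, 2, 3, 4, 5, 6

Evaluate at each i in [0,6]:
  i=0: ✓ (witness j=5)
  i=1: ✓ (witness j=6)
  i=2: ✓ (witness j=7)
  i=3: ✓ (witness j=8)
  i=4: ✓ (witness j=9)
  i=5: ✓ (witness j=10)
  i=6: ✓ (witness j=11)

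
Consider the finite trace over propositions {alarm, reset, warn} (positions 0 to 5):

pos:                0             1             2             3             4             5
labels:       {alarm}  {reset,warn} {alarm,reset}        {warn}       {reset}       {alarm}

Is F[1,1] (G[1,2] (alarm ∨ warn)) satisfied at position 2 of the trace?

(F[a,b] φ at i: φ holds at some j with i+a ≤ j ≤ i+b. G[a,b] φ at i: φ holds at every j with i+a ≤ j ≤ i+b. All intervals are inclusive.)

False

Check G[1,2] (alarm ∨ warn) at each j in [3,3]:
  j=3: fails at 4
No position in the window satisfies it → formula fails.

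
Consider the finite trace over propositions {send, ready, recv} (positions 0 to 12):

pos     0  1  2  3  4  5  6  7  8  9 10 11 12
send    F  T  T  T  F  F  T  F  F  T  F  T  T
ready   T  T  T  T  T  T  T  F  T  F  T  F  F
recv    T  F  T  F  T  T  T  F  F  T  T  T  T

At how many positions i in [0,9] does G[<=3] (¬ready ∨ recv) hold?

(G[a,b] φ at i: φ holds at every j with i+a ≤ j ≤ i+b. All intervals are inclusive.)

Evaluate at each i in [0,9]:
  i=0: ✗ (fails at j=1)
  i=1: ✗ (fails at j=1)
  i=2: ✗ (fails at j=3)
  i=3: ✗ (fails at j=3)
  i=4: ✓ (all of [4,7])
  i=5: ✗ (fails at j=8)
  i=6: ✗ (fails at j=8)
  i=7: ✗ (fails at j=8)
  i=8: ✗ (fails at j=8)
  i=9: ✓ (all of [9,12])
Positions where it holds: {4, 9} → 2.

2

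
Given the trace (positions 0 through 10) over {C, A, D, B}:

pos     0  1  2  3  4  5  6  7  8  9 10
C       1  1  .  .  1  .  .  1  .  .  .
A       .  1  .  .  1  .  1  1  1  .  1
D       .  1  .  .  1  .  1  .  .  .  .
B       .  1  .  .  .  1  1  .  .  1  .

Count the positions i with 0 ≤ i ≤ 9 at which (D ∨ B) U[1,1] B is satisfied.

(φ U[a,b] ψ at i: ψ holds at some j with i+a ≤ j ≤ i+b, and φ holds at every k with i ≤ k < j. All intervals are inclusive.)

2

Evaluate at each i in [0,9]:
  i=0: ✗ (lhs fails at k=0 before rhs at j=1)
  i=1: ✗ (no rhs in [2,2])
  i=2: ✗ (no rhs in [3,3])
  i=3: ✗ (no rhs in [4,4])
  i=4: ✓ (rhs at j=5; lhs holds on [4,4])
  i=5: ✓ (rhs at j=6; lhs holds on [5,5])
  i=6: ✗ (no rhs in [7,7])
  i=7: ✗ (no rhs in [8,8])
  i=8: ✗ (lhs fails at k=8 before rhs at j=9)
  i=9: ✗ (no rhs in [10,10])
Positions where it holds: {4, 5} → 2.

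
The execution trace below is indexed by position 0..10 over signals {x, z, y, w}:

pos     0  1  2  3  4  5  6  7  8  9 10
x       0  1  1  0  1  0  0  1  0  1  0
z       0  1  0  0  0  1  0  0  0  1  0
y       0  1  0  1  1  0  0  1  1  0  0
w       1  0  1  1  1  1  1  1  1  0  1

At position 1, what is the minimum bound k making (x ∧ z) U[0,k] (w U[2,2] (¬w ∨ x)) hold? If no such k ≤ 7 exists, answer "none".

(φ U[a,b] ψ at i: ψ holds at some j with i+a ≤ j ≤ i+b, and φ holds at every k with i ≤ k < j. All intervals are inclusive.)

Need earliest j ≥ 1 with (w U[2,2] (¬w ∨ x)), and (x ∧ z) at every k in [1,j-1].
  j=1: rhs fails.
  j=2: rhs holds; lhs holds on [1,1]. k = 1.

1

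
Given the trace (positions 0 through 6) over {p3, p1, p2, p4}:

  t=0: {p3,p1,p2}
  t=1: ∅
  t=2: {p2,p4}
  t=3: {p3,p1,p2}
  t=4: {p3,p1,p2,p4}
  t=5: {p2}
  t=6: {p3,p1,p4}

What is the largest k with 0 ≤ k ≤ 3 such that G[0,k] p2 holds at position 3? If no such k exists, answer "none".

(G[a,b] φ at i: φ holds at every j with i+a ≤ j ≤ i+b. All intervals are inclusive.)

2

p2 must hold from j=3 onward; find where it first fails.
  j=3: holds
  j=4: holds
  j=5: holds
  j=6: fails
Holds on [3,5], so largest k = 2.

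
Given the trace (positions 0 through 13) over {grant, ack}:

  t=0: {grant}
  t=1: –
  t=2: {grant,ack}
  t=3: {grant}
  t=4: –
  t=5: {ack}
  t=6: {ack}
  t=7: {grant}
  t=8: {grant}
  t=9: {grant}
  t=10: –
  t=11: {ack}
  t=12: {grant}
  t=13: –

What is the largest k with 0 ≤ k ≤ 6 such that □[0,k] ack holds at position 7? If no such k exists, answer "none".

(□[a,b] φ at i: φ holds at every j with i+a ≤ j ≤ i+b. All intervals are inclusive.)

none

ack must hold from j=7 onward; find where it first fails.
  j=7: fails → no k works.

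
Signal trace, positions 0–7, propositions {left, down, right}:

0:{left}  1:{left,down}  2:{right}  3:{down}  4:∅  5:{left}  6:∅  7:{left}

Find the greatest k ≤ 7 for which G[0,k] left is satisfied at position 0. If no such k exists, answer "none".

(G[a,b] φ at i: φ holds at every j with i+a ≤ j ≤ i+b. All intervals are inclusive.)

left must hold from j=0 onward; find where it first fails.
  j=0: holds
  j=1: holds
  j=2: fails
Holds on [0,1], so largest k = 1.

1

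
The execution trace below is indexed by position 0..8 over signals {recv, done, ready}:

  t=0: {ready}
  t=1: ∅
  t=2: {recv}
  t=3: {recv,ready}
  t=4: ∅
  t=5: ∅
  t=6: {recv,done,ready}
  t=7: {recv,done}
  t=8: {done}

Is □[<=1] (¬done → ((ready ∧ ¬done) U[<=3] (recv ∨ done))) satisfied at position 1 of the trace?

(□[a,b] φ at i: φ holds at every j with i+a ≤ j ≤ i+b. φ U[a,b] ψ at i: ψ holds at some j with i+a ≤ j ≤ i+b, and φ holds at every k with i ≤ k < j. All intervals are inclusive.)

Check (¬done → ((ready ∧ ¬done) U[<=3] (recv ∨ done))) at every j in [1,2]:
  j=1: antecedent true; consequent fails → ✗
  j=2: antecedent true; consequent holds → ✓
Fails at j=1 → formula fails.

No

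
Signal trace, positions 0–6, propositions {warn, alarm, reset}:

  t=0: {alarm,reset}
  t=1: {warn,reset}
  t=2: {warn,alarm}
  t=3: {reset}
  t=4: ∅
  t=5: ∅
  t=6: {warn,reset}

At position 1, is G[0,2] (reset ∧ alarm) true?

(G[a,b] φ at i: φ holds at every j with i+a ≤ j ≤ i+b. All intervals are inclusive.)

Check (reset ∧ alarm) at every j in [1,3]:
  j=1: false
  j=2: false
  j=3: false
Fails at j=1 → formula fails.

Does not hold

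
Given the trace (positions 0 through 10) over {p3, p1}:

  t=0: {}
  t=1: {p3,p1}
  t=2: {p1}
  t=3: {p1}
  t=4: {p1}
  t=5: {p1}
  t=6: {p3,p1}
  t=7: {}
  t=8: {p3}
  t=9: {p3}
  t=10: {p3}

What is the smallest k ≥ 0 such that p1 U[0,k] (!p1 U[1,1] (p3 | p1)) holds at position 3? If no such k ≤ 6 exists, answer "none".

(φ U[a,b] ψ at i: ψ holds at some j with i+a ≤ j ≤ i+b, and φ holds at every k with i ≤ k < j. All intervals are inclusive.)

Need earliest j ≥ 3 with (!p1 U[1,1] (p3 | p1)), and p1 at every k in [3,j-1].
  j=3: rhs fails.
  j=4: rhs fails.
  j=5: rhs fails.
  j=6: rhs fails.
  j=7: rhs holds; lhs holds on [3,6]. k = 4.

4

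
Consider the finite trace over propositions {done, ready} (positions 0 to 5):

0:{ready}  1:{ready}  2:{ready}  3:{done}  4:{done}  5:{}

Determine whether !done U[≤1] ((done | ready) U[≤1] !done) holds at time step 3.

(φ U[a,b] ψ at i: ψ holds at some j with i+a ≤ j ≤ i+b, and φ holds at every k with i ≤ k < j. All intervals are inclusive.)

Need some j in [3,4] with ((done | ready) U[≤1] !done), and !done at every k in [3,j-1].
  j=3: ((done | ready) U[≤1] !done) — fails.
  j=4: ((done | ready) U[≤1] !done) holds, but !done fails at k=3 → not this j.
No j in the window works → until fails.

False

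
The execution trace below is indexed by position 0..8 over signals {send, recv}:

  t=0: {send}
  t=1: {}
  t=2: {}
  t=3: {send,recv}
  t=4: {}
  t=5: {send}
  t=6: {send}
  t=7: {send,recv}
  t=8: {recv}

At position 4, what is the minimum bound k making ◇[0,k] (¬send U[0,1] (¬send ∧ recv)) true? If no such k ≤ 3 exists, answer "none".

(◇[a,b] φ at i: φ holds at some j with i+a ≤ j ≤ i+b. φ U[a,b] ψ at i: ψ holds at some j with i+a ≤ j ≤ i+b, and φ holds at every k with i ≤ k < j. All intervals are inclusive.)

none

Scan j = 4,5,… for (¬send U[0,1] (¬send ∧ recv)):
  j=4: fails
  j=5: fails
  j=6: fails
  j=7: fails
No j in [4,7] satisfies it → none.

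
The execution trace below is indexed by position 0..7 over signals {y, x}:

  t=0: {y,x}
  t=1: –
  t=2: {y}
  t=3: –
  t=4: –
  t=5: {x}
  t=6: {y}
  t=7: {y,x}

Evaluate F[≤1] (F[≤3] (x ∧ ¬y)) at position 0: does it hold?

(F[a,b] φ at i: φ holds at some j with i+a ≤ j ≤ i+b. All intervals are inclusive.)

Does not hold

Check F[≤3] (x ∧ ¬y) at each j in [0,1]:
  j=0: fails (none in [0,3])
  j=1: fails (none in [1,4])
No position in the window satisfies it → formula fails.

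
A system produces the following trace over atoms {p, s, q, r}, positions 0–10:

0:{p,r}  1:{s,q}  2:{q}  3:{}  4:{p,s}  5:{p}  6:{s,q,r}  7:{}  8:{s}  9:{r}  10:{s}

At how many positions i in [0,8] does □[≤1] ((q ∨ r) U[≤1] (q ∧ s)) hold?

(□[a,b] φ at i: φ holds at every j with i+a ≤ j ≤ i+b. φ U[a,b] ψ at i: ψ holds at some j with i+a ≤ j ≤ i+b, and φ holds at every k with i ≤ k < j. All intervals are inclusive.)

Evaluate at each i in [0,8]:
  i=0: ✓ (all of [0,1])
  i=1: ✗ (fails at j=2)
  i=2: ✗ (fails at j=2)
  i=3: ✗ (fails at j=3)
  i=4: ✗ (fails at j=4)
  i=5: ✗ (fails at j=5)
  i=6: ✗ (fails at j=7)
  i=7: ✗ (fails at j=7)
  i=8: ✗ (fails at j=8)
Positions where it holds: {0} → 1.

1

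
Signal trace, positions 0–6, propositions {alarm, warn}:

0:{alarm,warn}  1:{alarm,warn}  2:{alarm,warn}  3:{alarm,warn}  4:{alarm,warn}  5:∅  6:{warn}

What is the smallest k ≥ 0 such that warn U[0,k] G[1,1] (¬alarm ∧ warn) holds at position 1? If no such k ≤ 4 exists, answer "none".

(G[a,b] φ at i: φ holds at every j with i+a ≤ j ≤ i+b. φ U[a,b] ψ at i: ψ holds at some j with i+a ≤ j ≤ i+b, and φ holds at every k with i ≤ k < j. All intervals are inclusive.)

Need earliest j ≥ 1 with G[1,1] (¬alarm ∧ warn), and warn at every k in [1,j-1].
  j=1: rhs fails.
  j=2: rhs fails.
  j=3: rhs fails.
  j=4: rhs fails.
  j=5: rhs holds; lhs holds on [1,4]. k = 4.

4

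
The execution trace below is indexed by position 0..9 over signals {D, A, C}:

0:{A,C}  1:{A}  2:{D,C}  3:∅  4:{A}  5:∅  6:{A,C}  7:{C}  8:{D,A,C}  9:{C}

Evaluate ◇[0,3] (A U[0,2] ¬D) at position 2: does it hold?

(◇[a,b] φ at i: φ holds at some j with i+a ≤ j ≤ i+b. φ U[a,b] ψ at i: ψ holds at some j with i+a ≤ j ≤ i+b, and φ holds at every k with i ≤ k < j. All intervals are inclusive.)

True

Check (A U[0,2] ¬D) at each j in [2,5]:
  j=2: fails
  j=3: holds
  j=4: holds
  j=5: holds
Found at j=3 → formula holds.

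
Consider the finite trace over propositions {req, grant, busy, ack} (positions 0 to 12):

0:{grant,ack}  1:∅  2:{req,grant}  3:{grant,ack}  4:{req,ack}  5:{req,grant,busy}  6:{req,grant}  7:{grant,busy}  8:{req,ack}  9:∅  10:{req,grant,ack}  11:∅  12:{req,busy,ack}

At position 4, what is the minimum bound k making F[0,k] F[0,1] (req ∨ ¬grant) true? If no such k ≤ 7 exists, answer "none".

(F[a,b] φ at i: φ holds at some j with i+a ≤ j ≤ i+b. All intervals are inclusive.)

0

Scan j = 4,5,… for F[0,1] (req ∨ ¬grant):
  j=4: holds
First hit at j=4, so smallest k = 4-4 = 0.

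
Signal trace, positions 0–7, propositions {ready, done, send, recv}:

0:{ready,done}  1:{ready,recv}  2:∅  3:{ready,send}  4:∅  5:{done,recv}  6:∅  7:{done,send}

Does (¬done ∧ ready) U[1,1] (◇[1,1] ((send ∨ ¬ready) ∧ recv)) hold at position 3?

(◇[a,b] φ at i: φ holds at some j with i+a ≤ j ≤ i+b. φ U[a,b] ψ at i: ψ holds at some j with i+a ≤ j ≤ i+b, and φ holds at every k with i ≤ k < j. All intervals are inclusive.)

Need some j in [4,4] with ◇[1,1] ((send ∨ ¬ready) ∧ recv), and (¬done ∧ ready) at every k in [3,j-1].
  j=4: ◇[1,1] ((send ∨ ¬ready) ∧ recv) holds; (¬done ∧ ready) holds at every k in [3,3] → satisfied.

Holds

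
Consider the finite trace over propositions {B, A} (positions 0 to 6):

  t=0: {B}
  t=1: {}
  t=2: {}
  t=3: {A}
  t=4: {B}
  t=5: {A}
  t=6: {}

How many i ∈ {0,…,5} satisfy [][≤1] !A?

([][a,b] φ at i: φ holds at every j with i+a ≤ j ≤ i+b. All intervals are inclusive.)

Evaluate at each i in [0,5]:
  i=0: ✓ (all of [0,1])
  i=1: ✓ (all of [1,2])
  i=2: ✗ (fails at j=3)
  i=3: ✗ (fails at j=3)
  i=4: ✗ (fails at j=5)
  i=5: ✗ (fails at j=5)
Positions where it holds: {0, 1} → 2.

2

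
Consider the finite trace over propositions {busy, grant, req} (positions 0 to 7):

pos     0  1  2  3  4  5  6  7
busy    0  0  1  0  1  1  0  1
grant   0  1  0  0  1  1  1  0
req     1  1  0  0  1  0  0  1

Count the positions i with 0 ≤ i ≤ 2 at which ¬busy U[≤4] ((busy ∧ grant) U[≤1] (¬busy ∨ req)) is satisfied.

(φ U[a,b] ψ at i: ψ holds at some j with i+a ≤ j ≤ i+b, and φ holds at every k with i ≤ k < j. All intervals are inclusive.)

2

Evaluate at each i in [0,2]:
  i=0: ✓ (rhs at j=0)
  i=1: ✓ (rhs at j=1)
  i=2: ✗ (lhs fails at k=2 before rhs at j=3)
Positions where it holds: {0, 1} → 2.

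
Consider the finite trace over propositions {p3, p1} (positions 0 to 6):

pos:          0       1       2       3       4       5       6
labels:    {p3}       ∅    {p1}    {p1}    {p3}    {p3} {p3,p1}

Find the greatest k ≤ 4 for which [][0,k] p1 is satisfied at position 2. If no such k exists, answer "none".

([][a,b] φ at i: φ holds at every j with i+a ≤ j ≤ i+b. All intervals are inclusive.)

p1 must hold from j=2 onward; find where it first fails.
  j=2: holds
  j=3: holds
  j=4: fails
Holds on [2,3], so largest k = 1.

1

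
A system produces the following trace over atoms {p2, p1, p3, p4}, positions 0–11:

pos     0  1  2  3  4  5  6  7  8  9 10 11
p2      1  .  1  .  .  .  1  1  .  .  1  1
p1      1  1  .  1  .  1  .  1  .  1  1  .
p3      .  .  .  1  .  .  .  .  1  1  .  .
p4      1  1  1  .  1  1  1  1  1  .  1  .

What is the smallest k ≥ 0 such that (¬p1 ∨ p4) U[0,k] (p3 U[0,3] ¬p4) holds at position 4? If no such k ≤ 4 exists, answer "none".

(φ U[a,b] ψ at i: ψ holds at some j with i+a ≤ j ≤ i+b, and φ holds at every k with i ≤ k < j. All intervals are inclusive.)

Need earliest j ≥ 4 with (p3 U[0,3] ¬p4), and (¬p1 ∨ p4) at every k in [4,j-1].
  j=4: rhs fails.
  j=5: rhs fails.
  j=6: rhs fails.
  j=7: rhs fails.
  j=8: rhs holds; lhs holds on [4,7]. k = 4.

4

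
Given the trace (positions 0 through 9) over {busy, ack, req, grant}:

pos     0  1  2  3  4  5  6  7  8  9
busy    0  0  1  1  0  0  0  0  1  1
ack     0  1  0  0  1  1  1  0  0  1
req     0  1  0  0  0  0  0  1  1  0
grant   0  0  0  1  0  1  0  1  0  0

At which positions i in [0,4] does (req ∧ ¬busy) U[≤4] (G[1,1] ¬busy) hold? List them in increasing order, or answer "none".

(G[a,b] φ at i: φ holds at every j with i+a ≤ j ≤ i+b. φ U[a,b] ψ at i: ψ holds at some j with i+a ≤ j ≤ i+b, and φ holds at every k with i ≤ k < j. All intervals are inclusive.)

0, 3, 4

Evaluate at each i in [0,4]:
  i=0: ✓ (rhs at j=0)
  i=1: ✗ (lhs fails at k=2 before rhs at j=3)
  i=2: ✗ (lhs fails at k=2 before rhs at j=3)
  i=3: ✓ (rhs at j=3)
  i=4: ✓ (rhs at j=4)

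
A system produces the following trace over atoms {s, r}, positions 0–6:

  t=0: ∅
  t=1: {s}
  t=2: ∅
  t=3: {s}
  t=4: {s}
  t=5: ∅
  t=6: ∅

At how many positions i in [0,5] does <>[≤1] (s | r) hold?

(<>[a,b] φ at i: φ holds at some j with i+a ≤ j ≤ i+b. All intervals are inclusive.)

5

Evaluate at each i in [0,5]:
  i=0: ✓ (witness j=1)
  i=1: ✓ (witness j=1)
  i=2: ✓ (witness j=3)
  i=3: ✓ (witness j=3)
  i=4: ✓ (witness j=4)
  i=5: ✗ (none in [5,6])
Positions where it holds: {0, 1, 2, 3, 4} → 5.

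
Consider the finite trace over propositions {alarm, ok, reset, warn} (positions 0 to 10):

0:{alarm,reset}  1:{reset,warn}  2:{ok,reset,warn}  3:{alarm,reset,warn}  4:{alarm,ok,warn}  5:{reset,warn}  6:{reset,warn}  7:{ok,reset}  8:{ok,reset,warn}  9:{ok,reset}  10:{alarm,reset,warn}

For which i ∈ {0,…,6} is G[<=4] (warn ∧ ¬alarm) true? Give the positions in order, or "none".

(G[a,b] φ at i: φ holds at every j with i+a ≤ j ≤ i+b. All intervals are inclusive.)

none

Evaluate at each i in [0,6]:
  i=0: ✗ (fails at j=0)
  i=1: ✗ (fails at j=3)
  i=2: ✗ (fails at j=3)
  i=3: ✗ (fails at j=3)
  i=4: ✗ (fails at j=4)
  i=5: ✗ (fails at j=7)
  i=6: ✗ (fails at j=7)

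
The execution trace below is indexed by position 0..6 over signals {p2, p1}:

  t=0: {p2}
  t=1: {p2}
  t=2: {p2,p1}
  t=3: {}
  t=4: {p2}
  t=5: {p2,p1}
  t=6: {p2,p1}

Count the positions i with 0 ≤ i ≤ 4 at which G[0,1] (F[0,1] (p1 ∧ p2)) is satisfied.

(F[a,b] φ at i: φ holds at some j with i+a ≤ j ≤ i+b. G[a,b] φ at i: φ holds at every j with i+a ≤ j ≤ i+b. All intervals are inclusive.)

Evaluate at each i in [0,4]:
  i=0: ✗ (fails at j=0)
  i=1: ✓ (all of [1,2])
  i=2: ✗ (fails at j=3)
  i=3: ✗ (fails at j=3)
  i=4: ✓ (all of [4,5])
Positions where it holds: {1, 4} → 2.

2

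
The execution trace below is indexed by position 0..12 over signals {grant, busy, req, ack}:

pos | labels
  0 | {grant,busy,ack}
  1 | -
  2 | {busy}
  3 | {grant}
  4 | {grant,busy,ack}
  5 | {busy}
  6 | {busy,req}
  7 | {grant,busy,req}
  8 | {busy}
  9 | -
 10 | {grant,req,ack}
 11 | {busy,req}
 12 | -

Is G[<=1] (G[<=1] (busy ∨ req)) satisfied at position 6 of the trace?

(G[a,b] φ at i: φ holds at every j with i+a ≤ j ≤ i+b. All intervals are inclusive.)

Yes

Check G[<=1] (busy ∨ req) at every j in [6,7]:
  j=6: holds on [6,7]
  j=7: holds on [7,8]
All positions satisfy it → formula holds.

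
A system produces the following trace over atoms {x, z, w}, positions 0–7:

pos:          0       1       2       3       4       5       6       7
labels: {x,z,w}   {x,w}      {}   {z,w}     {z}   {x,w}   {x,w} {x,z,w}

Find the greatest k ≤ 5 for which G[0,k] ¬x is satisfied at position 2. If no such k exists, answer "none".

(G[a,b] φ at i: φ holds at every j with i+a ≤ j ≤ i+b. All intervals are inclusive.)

2

¬x must hold from j=2 onward; find where it first fails.
  j=2: holds
  j=3: holds
  j=4: holds
  j=5: fails
Holds on [2,4], so largest k = 2.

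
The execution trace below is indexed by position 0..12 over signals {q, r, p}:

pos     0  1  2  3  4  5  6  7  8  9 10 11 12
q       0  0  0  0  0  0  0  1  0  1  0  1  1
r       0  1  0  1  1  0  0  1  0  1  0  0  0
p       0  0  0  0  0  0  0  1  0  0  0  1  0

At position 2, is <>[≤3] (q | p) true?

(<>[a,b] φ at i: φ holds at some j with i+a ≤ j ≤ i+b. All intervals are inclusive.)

Check (q | p) at each j in [2,5]:
  j=2: false
  j=3: false
  j=4: false
  j=5: false
No position in the window satisfies it → formula fails.

False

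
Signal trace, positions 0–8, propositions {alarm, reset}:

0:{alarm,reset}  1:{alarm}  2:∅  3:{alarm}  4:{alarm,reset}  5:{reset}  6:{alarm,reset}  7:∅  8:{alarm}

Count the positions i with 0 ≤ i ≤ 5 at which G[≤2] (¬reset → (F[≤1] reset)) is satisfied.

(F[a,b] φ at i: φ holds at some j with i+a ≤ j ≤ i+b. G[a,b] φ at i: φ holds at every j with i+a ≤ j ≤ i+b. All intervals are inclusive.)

2

Evaluate at each i in [0,5]:
  i=0: ✗ (fails at j=1)
  i=1: ✗ (fails at j=1)
  i=2: ✗ (fails at j=2)
  i=3: ✓ (all of [3,5])
  i=4: ✓ (all of [4,6])
  i=5: ✗ (fails at j=7)
Positions where it holds: {3, 4} → 2.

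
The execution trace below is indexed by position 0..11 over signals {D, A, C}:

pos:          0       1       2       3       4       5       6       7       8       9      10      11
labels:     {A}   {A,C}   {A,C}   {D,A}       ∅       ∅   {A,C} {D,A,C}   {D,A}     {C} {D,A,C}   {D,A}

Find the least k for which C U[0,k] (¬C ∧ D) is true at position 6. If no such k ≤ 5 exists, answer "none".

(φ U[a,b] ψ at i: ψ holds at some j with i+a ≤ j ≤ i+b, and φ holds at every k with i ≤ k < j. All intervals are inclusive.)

2

Need earliest j ≥ 6 with (¬C ∧ D), and C at every k in [6,j-1].
  j=6: rhs fails.
  j=7: rhs fails.
  j=8: rhs holds; lhs holds on [6,7]. k = 2.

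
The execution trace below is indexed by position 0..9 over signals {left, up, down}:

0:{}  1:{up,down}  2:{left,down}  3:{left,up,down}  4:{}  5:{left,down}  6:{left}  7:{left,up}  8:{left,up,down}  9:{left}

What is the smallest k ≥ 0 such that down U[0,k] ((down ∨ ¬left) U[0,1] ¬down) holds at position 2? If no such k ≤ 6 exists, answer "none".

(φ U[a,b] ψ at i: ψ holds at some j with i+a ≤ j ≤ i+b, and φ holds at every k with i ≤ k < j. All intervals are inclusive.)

Need earliest j ≥ 2 with ((down ∨ ¬left) U[0,1] ¬down), and down at every k in [2,j-1].
  j=2: rhs fails.
  j=3: rhs holds; lhs holds on [2,2]. k = 1.

1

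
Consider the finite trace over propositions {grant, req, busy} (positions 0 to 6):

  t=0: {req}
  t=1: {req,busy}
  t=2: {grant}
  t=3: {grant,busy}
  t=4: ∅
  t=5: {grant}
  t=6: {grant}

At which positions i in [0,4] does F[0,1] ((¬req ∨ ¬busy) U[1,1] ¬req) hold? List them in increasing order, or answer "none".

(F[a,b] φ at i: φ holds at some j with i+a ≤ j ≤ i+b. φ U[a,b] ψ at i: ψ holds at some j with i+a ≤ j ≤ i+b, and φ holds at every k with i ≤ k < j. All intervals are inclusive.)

1, 2, 3, 4

Evaluate at each i in [0,4]:
  i=0: ✗ (none in [0,1])
  i=1: ✓ (witness j=2)
  i=2: ✓ (witness j=2)
  i=3: ✓ (witness j=3)
  i=4: ✓ (witness j=4)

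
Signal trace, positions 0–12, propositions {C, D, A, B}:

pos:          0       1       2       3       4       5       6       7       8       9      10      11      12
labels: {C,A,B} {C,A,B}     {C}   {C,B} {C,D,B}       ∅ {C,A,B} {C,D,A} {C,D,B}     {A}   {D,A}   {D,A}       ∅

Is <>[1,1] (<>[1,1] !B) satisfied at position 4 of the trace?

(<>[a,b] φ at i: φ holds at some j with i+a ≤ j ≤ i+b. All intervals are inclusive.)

Does not hold

Check <>[1,1] !B at each j in [5,5]:
  j=5: fails (none in [6,6])
No position in the window satisfies it → formula fails.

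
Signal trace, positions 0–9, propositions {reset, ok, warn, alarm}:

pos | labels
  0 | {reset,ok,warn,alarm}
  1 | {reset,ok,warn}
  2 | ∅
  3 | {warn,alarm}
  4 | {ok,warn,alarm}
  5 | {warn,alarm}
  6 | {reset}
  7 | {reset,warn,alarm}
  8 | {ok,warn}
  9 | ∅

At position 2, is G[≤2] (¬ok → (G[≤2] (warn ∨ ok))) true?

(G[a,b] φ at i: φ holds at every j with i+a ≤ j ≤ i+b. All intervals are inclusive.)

Check (¬ok → (G[≤2] (warn ∨ ok))) at every j in [2,4]:
  j=2: antecedent true; consequent fails at 2 → ✗
  j=3: antecedent true; consequent holds on [3,5] → ✓
  j=4: antecedent false → ✓
Fails at j=2 → formula fails.

False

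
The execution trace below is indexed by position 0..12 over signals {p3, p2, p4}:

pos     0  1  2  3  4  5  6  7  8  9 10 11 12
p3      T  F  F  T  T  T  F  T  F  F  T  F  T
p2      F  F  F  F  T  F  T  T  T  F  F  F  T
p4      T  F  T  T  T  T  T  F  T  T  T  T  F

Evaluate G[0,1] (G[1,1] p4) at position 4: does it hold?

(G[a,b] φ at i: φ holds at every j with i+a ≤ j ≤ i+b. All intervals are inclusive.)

Check G[1,1] p4 at every j in [4,5]:
  j=4: holds on [5,5]
  j=5: holds on [6,6]
All positions satisfy it → formula holds.

Holds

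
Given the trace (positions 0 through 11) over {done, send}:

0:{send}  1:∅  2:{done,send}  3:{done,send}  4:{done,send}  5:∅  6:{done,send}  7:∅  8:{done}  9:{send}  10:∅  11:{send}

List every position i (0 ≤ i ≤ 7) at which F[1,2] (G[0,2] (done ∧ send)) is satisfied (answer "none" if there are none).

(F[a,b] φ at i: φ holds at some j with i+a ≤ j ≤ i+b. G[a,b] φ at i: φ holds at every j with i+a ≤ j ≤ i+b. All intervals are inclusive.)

0, 1

Evaluate at each i in [0,7]:
  i=0: ✓ (witness j=2)
  i=1: ✓ (witness j=2)
  i=2: ✗ (none in [3,4])
  i=3: ✗ (none in [4,5])
  i=4: ✗ (none in [5,6])
  i=5: ✗ (none in [6,7])
  i=6: ✗ (none in [7,8])
  i=7: ✗ (none in [8,9])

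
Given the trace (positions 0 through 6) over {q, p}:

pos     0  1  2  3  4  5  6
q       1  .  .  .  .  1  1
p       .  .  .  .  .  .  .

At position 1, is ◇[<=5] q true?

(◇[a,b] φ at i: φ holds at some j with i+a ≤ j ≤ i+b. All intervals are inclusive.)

Yes

Check q at each j in [1,6]:
  j=1: false
  j=2: false
  j=3: false
  j=4: false
  j=5: true
  j=6: true
Found at j=5 → formula holds.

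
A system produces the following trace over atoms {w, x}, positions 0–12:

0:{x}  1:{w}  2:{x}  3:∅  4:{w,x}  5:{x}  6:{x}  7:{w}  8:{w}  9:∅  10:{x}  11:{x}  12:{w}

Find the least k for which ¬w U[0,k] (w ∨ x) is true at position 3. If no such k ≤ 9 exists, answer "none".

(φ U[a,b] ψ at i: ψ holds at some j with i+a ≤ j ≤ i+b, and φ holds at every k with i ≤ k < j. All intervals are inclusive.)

Need earliest j ≥ 3 with (w ∨ x), and ¬w at every k in [3,j-1].
  j=3: rhs fails.
  j=4: rhs holds; lhs holds on [3,3]. k = 1.

1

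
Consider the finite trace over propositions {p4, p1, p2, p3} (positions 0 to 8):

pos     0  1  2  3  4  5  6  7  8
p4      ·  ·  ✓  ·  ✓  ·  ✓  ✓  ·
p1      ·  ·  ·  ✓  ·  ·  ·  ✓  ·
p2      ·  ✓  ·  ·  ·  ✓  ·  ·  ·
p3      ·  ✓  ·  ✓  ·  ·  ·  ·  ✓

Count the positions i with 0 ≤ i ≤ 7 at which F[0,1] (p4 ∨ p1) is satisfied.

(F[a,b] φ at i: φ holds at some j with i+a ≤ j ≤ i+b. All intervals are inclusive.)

7

Evaluate at each i in [0,7]:
  i=0: ✗ (none in [0,1])
  i=1: ✓ (witness j=2)
  i=2: ✓ (witness j=2)
  i=3: ✓ (witness j=3)
  i=4: ✓ (witness j=4)
  i=5: ✓ (witness j=6)
  i=6: ✓ (witness j=6)
  i=7: ✓ (witness j=7)
Positions where it holds: {1, 2, 3, 4, 5, 6, 7} → 7.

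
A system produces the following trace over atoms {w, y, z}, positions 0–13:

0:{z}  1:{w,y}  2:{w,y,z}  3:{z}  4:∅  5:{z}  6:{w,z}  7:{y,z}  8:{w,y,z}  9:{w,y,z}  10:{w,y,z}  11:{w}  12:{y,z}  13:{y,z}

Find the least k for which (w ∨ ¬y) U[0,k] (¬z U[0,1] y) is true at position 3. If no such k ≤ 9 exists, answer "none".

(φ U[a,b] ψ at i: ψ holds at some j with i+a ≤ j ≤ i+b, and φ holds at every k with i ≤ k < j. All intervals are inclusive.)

Need earliest j ≥ 3 with (¬z U[0,1] y), and (w ∨ ¬y) at every k in [3,j-1].
  j=3: rhs fails.
  j=4: rhs fails.
  j=5: rhs fails.
  j=6: rhs fails.
  j=7: rhs holds; lhs holds on [3,6]. k = 4.

4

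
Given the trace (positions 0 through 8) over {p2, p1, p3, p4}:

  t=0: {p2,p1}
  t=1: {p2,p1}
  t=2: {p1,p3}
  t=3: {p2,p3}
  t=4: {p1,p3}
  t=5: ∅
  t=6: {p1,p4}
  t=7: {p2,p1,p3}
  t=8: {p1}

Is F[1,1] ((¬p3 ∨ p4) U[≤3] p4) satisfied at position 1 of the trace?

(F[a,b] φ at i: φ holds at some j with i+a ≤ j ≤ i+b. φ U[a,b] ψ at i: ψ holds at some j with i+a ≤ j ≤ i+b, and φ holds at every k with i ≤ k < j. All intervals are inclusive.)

Does not hold

Check ((¬p3 ∨ p4) U[≤3] p4) at each j in [2,2]:
  j=2: fails
No position in the window satisfies it → formula fails.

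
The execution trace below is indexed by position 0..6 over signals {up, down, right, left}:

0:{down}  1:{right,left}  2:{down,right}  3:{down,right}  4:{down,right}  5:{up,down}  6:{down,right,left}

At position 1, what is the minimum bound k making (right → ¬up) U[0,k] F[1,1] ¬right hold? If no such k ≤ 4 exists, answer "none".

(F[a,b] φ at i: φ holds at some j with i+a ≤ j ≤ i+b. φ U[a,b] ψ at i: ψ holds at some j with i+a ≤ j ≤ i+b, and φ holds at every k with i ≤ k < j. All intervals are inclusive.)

Need earliest j ≥ 1 with F[1,1] ¬right, and (right → ¬up) at every k in [1,j-1].
  j=1: rhs fails.
  j=2: rhs fails.
  j=3: rhs fails.
  j=4: rhs holds; lhs holds on [1,3]. k = 3.

3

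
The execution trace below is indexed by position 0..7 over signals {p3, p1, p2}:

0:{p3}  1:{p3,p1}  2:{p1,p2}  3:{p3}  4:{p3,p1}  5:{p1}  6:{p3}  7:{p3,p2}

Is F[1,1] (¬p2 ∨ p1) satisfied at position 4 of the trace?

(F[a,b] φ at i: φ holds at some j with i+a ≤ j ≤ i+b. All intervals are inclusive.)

True

Check (¬p2 ∨ p1) at each j in [5,5]:
  j=5: true
Found at j=5 → formula holds.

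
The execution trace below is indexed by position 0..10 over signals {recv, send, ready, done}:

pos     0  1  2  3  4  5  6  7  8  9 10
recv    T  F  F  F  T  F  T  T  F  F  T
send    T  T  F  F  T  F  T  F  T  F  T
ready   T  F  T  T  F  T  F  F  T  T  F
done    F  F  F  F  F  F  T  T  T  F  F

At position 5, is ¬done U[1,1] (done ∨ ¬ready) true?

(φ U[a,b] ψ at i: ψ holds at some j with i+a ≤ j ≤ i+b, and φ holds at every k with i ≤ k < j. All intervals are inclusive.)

Need some j in [6,6] with (done ∨ ¬ready), and ¬done at every k in [5,j-1].
  j=6: (done ∨ ¬ready) holds; ¬done holds at every k in [5,5] → satisfied.

Holds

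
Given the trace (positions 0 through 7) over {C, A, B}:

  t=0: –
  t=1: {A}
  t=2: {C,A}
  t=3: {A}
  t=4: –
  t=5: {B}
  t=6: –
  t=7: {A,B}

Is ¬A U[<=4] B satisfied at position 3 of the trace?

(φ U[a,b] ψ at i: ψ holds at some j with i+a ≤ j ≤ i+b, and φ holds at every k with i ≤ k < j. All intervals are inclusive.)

Does not hold

Need some j in [3,7] with B, and ¬A at every k in [3,j-1].
  j=3: B false.
  j=4: B false.
  j=5: B holds, but ¬A fails at k=3 → not this j.
  j=6: B false.
  j=7: B holds, but ¬A fails at k=3 → not this j.
No j in the window works → until fails.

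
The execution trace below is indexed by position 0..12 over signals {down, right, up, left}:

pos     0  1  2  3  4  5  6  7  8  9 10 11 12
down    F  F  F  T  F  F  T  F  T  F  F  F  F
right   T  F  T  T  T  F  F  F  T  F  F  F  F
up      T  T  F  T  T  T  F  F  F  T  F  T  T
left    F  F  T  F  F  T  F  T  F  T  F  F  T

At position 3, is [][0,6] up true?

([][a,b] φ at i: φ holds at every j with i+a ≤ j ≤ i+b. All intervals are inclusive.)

No

Check up at every j in [3,9]:
  j=3: true
  j=4: true
  j=5: true
  j=6: false
  j=7: false
  j=8: false
  j=9: true
Fails at j=6 → formula fails.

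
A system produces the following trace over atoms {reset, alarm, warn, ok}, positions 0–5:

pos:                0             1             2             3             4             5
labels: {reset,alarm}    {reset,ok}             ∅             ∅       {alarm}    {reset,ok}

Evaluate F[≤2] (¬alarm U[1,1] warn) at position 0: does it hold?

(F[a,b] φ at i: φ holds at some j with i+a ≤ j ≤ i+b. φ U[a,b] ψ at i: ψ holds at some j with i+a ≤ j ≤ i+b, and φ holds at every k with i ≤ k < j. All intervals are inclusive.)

No

Check (¬alarm U[1,1] warn) at each j in [0,2]:
  j=0: fails
  j=1: fails
  j=2: fails
No position in the window satisfies it → formula fails.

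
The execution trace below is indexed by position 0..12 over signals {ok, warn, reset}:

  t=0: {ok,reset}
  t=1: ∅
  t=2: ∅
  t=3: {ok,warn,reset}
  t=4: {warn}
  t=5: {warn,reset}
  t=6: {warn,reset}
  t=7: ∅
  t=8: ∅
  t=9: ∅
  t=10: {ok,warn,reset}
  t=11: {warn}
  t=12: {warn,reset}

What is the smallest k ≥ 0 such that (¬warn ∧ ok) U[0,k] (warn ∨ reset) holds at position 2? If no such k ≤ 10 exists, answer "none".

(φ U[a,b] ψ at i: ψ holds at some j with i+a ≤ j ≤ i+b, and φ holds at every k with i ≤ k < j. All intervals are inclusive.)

Need earliest j ≥ 2 with (warn ∨ reset), and (¬warn ∧ ok) at every k in [2,j-1].
  j=2: rhs fails.
  j=3: rhs holds but lhs fails at k=2.
  j=4: rhs holds but lhs fails at k=2.
  j=5: rhs holds but lhs fails at k=2.
  j=6: rhs holds but lhs fails at k=2.
  j=7: rhs fails.
  j=8: rhs fails.
  j=9: rhs fails.
  j=10: rhs holds but lhs fails at k=2.
  j=11: rhs holds but lhs fails at k=2.
  j=12: rhs holds but lhs fails at k=2.
No witness within the range → none.

none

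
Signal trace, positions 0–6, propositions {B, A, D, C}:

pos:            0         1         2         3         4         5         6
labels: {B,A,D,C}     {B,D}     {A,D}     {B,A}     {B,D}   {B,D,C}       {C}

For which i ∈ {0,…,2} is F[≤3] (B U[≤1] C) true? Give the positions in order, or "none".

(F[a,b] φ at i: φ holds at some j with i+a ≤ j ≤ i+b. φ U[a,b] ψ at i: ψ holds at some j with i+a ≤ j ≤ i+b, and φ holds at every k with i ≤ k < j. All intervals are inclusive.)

0, 1, 2

Evaluate at each i in [0,2]:
  i=0: ✓ (witness j=0)
  i=1: ✓ (witness j=4)
  i=2: ✓ (witness j=4)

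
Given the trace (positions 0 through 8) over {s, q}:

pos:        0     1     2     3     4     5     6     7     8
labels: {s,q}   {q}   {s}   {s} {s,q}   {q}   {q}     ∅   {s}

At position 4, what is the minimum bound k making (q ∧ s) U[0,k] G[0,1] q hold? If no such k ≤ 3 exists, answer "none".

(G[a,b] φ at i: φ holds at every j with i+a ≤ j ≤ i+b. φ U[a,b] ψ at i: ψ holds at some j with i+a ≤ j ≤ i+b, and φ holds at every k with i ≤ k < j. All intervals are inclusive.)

0

Need earliest j ≥ 4 with G[0,1] q, and (q ∧ s) at every k in [4,j-1].
  j=4: rhs holds (empty prefix). k = 0.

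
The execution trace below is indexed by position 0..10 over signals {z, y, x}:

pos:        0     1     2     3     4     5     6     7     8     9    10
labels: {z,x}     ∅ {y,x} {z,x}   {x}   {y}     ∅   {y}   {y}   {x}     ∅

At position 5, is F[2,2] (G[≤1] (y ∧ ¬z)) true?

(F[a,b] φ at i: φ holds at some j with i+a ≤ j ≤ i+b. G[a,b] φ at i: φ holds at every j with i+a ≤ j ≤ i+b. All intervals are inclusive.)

Holds

Check G[≤1] (y ∧ ¬z) at each j in [7,7]:
  j=7: holds on [7,8]
Found at j=7 → formula holds.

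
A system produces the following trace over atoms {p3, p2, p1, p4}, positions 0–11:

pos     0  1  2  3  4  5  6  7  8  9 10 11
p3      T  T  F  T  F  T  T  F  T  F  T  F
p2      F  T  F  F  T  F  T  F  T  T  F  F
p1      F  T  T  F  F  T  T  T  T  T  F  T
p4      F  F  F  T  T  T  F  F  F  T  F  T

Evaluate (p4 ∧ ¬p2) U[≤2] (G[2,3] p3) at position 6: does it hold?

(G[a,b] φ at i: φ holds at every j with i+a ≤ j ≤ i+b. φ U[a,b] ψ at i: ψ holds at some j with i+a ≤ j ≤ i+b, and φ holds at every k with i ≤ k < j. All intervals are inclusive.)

Need some j in [6,8] with G[2,3] p3, and (p4 ∧ ¬p2) at every k in [6,j-1].
  j=6: G[2,3] p3 — fails at 9.
  j=7: G[2,3] p3 — fails at 9.
  j=8: G[2,3] p3 — fails at 11.
No j in the window works → until fails.

No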